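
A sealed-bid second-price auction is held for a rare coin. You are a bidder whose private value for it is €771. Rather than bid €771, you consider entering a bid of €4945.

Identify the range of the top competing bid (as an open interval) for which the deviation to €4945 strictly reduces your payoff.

If the competing bid is below €771, both bids win at the same price — no difference.
If it is above €4945, both bids lose — no difference.
If it lies strictly between €771 and €4945, bidding your value loses (payoff 0) while bidding €4945 wins at a price above your value (payoff negative).
So the deviation strictly hurts on the open interval (€771, €4945).
Because the price is fixed by the runner-up's bid, deviating from your value can only change a good outcome into a bad one — never the reverse.

(€771, €4945)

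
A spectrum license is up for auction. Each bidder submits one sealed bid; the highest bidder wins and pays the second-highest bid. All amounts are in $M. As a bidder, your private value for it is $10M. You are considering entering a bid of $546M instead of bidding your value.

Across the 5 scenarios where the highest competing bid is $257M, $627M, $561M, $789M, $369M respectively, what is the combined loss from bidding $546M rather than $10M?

The deviation costs you only when the competing bid falls strictly between $10M and $546M; elsewhere both bids give the same outcome.
$257M: truthful payoff $0M, deviation payoff −$247M → loss $247M.
$627M: outcomes coincide → loss $0M.
$561M: outcomes coincide → loss $0M.
$789M: outcomes coincide → loss $0M.
$369M: truthful payoff $0M, deviation payoff −$359M → loss $359M.
Total loss = $247M + $359M = $606M.
In a second-price auction your bid sets only whether you win, not what you pay, so bidding your true value is weakly dominant.

$606M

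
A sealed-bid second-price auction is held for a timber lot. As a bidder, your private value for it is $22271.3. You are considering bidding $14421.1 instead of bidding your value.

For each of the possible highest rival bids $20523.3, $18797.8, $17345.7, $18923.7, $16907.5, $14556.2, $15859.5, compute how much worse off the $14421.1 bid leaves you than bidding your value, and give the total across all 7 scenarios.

The deviation costs you only when the competing bid falls strictly between $14421.1 and $22271.3; elsewhere both bids give the same outcome.
$20523.3: truthful payoff $1748, deviation payoff $0 → loss $1748.
$18797.8: truthful payoff $3473.5, deviation payoff $0 → loss $3473.5.
$17345.7: truthful payoff $4925.6, deviation payoff $0 → loss $4925.6.
$18923.7: truthful payoff $3347.6, deviation payoff $0 → loss $3347.6.
$16907.5: truthful payoff $5363.8, deviation payoff $0 → loss $5363.8.
$14556.2: truthful payoff $7715.1, deviation payoff $0 → loss $7715.1.
$15859.5: truthful payoff $6411.8, deviation payoff $0 → loss $6411.8.
Total loss = $1748 + $3473.5 + $4925.6 + $3347.6 + $5363.8 + $7715.1 + $6411.8 = $32985.4.

$32985.4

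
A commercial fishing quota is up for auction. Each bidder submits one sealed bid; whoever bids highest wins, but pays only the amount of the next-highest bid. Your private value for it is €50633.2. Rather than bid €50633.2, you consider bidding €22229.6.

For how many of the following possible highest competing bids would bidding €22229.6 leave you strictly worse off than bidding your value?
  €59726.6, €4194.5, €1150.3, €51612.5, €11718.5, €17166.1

0

The deviation hurts exactly when the highest competing bid lies strictly between €22229.6 and €50633.2 — underbidding then forfeits a profitable win.
€59726.6: above both → same outcome either way.
€4194.5: below both → same outcome either way.
€1150.3: below both → same outcome either way.
€51612.5: above both → same outcome either way.
€11718.5: below both → same outcome either way.
€17166.1: below both → same outcome either way.
Count: 0.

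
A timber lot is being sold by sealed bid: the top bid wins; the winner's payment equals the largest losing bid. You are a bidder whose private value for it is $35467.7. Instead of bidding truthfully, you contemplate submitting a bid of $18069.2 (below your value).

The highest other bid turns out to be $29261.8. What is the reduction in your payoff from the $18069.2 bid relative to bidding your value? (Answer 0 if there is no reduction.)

Bidding your value $35467.7: you win (since $35467.7 > $29261.8) and pay $29261.8. Payoff $6205.9.
Bidding $18069.2: you lose. Payoff $0.
The competing bid $29261.8 lies between your shaded bid and your value, so underbidding forfeits an item you could have won at a profitable price.
Loss from deviating = $6205.9 − ($0) = $6205.9.

$6205.9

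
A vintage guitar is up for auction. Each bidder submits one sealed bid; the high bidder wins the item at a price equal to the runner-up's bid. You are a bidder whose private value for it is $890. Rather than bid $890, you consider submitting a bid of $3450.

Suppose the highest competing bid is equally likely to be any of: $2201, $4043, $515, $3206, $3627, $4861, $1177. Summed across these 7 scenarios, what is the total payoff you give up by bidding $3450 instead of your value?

$3914

The deviation costs you only when the competing bid falls strictly between $890 and $3450; elsewhere both bids give the same outcome.
$2201: truthful payoff $0, deviation payoff −$1311 → loss $1311.
$4043: outcomes coincide → loss $0.
$515: outcomes coincide → loss $0.
$3206: truthful payoff $0, deviation payoff −$2316 → loss $2316.
$3627: outcomes coincide → loss $0.
$4861: outcomes coincide → loss $0.
$1177: truthful payoff $0, deviation payoff −$287 → loss $287.
Total loss = $1311 + $2316 + $287 = $3914.
Because the price is fixed by the runner-up's bid, deviating from your value can only change a good outcome into a bad one — never the reverse.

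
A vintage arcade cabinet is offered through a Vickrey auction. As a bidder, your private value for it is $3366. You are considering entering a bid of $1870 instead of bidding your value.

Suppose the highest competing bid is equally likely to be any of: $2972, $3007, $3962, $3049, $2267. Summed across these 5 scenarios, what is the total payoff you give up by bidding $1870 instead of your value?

The deviation costs you only when the competing bid falls strictly between $1870 and $3366; elsewhere both bids give the same outcome.
$2972: truthful payoff $394, deviation payoff $0 → loss $394.
$3007: truthful payoff $359, deviation payoff $0 → loss $359.
$3962: outcomes coincide → loss $0.
$3049: truthful payoff $317, deviation payoff $0 → loss $317.
$2267: truthful payoff $1099, deviation payoff $0 → loss $1099.
Total loss = $394 + $359 + $317 + $1099 = $2169.

$2169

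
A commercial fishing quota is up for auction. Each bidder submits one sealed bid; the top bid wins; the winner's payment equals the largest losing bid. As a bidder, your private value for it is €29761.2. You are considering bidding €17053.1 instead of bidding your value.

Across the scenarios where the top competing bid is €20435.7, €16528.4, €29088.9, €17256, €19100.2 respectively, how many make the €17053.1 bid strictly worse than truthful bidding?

The deviation hurts exactly when the highest competing bid lies strictly between €17053.1 and €29761.2 — underbidding then forfeits a profitable win.
€20435.7: inside the interval → strictly worse (loss €9325.5).
€16528.4: below both → same outcome either way.
€29088.9: inside the interval → strictly worse (loss €672.3).
€17256: inside the interval → strictly worse (loss €12505.2).
€19100.2: inside the interval → strictly worse (loss €10661).
Count: 4.

4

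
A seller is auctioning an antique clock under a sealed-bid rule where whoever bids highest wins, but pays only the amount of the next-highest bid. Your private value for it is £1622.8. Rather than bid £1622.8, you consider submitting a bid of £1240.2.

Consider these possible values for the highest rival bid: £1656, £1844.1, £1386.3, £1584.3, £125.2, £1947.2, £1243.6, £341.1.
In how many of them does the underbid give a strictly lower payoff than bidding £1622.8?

The deviation hurts exactly when the highest competing bid lies strictly between £1240.2 and £1622.8 — underbidding then forfeits a profitable win.
£1656: above both → same outcome either way.
£1844.1: above both → same outcome either way.
£1386.3: inside the interval → strictly worse (loss £236.5).
£1584.3: inside the interval → strictly worse (loss £38.5).
£125.2: below both → same outcome either way.
£1947.2: above both → same outcome either way.
£1243.6: inside the interval → strictly worse (loss £379.2).
£341.1: below both → same outcome either way.
Count: 3.

3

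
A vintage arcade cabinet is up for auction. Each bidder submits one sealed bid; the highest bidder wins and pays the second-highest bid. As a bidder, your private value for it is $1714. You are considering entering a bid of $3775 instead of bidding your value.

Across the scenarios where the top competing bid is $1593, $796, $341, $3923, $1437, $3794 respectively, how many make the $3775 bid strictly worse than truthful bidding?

0

The deviation hurts exactly when the highest competing bid lies strictly between $1714 and $3775 — overbidding then wins at a price above your value.
$1593: below both → same outcome either way.
$796: below both → same outcome either way.
$341: below both → same outcome either way.
$3923: above both → same outcome either way.
$1437: below both → same outcome either way.
$3794: above both → same outcome either way.
Count: 0.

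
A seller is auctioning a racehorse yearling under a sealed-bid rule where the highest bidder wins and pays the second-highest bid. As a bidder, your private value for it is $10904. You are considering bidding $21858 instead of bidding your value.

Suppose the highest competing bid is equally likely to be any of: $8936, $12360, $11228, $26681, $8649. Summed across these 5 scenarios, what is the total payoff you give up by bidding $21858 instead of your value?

$1780

The deviation costs you only when the competing bid falls strictly between $10904 and $21858; elsewhere both bids give the same outcome.
$8936: outcomes coincide → loss $0.
$12360: truthful payoff $0, deviation payoff −$1456 → loss $1456.
$11228: truthful payoff $0, deviation payoff −$324 → loss $324.
$26681: outcomes coincide → loss $0.
$8649: outcomes coincide → loss $0.
Total loss = $1456 + $324 = $1780.
Truthful bidding weakly dominates here: raising your bid can only win items priced above your value, and lowering it can only forfeit items priced below.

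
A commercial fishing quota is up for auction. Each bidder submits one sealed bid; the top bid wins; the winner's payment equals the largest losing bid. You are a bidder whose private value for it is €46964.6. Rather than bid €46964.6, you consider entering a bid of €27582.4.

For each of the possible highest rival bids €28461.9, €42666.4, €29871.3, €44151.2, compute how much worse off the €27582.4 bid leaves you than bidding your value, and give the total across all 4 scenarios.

The deviation costs you only when the competing bid falls strictly between €27582.4 and €46964.6; elsewhere both bids give the same outcome.
€28461.9: truthful payoff €18502.7, deviation payoff €0 → loss €18502.7.
€42666.4: truthful payoff €4298.2, deviation payoff €0 → loss €4298.2.
€29871.3: truthful payoff €17093.3, deviation payoff €0 → loss €17093.3.
€44151.2: truthful payoff €2813.4, deviation payoff €0 → loss €2813.4.
Total loss = €18502.7 + €4298.2 + €17093.3 + €2813.4 = €42707.6.
In a second-price auction your bid sets only whether you win, not what you pay, so bidding your true value is weakly dominant.

€42707.6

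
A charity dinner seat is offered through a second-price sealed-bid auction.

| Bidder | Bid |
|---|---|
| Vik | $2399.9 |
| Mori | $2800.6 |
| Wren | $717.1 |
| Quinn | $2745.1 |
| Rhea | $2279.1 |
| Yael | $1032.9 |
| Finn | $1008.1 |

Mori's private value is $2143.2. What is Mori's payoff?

Highest bid: Mori at $2800.6, so Mori wins.
Second-highest bid: Quinn at $2745.1 — that is the price the winner pays.
Mori's payoff = value − price = $2143.2 − $2745.1 = −$601.9.

−$601.9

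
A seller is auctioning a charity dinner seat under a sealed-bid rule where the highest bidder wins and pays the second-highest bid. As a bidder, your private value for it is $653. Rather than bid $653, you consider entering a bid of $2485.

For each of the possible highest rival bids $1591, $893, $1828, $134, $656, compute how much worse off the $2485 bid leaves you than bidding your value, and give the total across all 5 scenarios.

$2356

The deviation costs you only when the competing bid falls strictly between $653 and $2485; elsewhere both bids give the same outcome.
$1591: truthful payoff $0, deviation payoff −$938 → loss $938.
$893: truthful payoff $0, deviation payoff −$240 → loss $240.
$1828: truthful payoff $0, deviation payoff −$1175 → loss $1175.
$134: outcomes coincide → loss $0.
$656: truthful payoff $0, deviation payoff −$3 → loss $3.
Total loss = $938 + $240 + $1175 + $3 = $2356.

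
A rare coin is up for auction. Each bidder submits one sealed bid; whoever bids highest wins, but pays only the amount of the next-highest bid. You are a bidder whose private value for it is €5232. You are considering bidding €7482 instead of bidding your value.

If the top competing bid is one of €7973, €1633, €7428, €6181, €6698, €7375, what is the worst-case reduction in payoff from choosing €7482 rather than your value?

€7973: same outcome either way → loss €0.
€1633: same outcome either way → loss €0.
€7428: truthful gives €0, deviation gives −€2196 → loss €2196.
€6181: truthful gives €0, deviation gives −€949 → loss €949.
€6698: truthful gives €0, deviation gives −€1466 → loss €1466.
€7375: truthful gives €0, deviation gives −€2143 → loss €2143.
Maximum loss: €2196.

€2196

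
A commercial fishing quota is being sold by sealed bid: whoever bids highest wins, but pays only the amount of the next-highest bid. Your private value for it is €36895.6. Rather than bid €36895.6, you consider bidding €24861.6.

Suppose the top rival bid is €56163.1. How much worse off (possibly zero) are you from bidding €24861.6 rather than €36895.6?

Bidding your value €36895.6: you lose (since €36895.6 < €56163.1). Payoff €0.
Bidding €24861.6: you lose. Payoff €0.
Difference = €0 − €0 = €0; both bids lead to the same outcome because the competing bid is above both your value and your alternative bid.

€0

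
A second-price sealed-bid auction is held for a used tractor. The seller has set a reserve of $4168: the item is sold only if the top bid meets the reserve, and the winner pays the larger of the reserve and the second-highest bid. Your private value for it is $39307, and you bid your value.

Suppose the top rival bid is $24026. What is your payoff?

Your bid $39307 is the highest and exceeds the reserve.
Price = max(second-highest bid, reserve) = max($24026, $4168) = $24026.
Payoff = $39307 − $24026 = $15281.

$15281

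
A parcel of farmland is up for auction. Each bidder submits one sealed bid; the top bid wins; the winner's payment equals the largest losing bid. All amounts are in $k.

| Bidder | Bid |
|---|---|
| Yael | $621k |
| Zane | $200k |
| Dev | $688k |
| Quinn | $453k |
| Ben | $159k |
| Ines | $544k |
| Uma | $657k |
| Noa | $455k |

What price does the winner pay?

$657k

Highest bid: Dev at $688k, so Dev wins.
Second-highest bid: Uma at $657k — that is the price the winner pays.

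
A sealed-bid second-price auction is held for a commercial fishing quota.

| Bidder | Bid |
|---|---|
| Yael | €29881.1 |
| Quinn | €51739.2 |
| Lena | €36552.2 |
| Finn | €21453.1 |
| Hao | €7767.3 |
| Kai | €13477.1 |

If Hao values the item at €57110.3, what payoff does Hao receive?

Highest bid: Quinn at €51739.2, so Quinn wins.
Second-highest bid: Lena at €36552.2 — that is the price the winner pays.
Hao did not win, so Hao pays nothing and receives nothing: payoff €0.

€0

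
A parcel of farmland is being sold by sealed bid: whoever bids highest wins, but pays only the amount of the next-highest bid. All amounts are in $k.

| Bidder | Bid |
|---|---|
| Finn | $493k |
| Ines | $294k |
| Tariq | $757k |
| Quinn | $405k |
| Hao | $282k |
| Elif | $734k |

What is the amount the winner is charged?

Highest bid: Tariq at $757k, so Tariq wins.
Second-highest bid: Elif at $734k — that is the price the winner pays.

$734k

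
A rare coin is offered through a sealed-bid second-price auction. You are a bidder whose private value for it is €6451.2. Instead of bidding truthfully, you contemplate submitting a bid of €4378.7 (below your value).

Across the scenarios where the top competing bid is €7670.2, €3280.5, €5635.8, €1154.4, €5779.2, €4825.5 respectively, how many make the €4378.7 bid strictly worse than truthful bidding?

The deviation hurts exactly when the highest competing bid lies strictly between €4378.7 and €6451.2 — underbidding then forfeits a profitable win.
€7670.2: above both → same outcome either way.
€3280.5: below both → same outcome either way.
€5635.8: inside the interval → strictly worse (loss €815.4).
€1154.4: below both → same outcome either way.
€5779.2: inside the interval → strictly worse (loss €672).
€4825.5: inside the interval → strictly worse (loss €1625.7).
Count: 3.

3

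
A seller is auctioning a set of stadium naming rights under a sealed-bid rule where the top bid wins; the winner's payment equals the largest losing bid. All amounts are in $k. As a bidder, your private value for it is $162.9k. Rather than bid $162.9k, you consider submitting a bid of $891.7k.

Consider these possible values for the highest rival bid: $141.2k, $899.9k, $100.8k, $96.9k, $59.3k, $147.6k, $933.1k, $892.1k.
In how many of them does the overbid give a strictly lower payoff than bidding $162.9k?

The deviation hurts exactly when the highest competing bid lies strictly between $162.9k and $891.7k — overbidding then wins at a price above your value.
$141.2k: below both → same outcome either way.
$899.9k: above both → same outcome either way.
$100.8k: below both → same outcome either way.
$96.9k: below both → same outcome either way.
$59.3k: below both → same outcome either way.
$147.6k: below both → same outcome either way.
$933.1k: above both → same outcome either way.
$892.1k: above both → same outcome either way.
Count: 0.

0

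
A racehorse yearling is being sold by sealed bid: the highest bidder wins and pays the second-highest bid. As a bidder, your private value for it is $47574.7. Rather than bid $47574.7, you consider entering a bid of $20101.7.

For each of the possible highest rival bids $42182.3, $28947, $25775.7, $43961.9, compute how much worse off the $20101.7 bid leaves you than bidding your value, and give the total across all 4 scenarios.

The deviation costs you only when the competing bid falls strictly between $20101.7 and $47574.7; elsewhere both bids give the same outcome.
$42182.3: truthful payoff $5392.4, deviation payoff $0 → loss $5392.4.
$28947: truthful payoff $18627.7, deviation payoff $0 → loss $18627.7.
$25775.7: truthful payoff $21799, deviation payoff $0 → loss $21799.
$43961.9: truthful payoff $3612.8, deviation payoff $0 → loss $3612.8.
Total loss = $5392.4 + $18627.7 + $21799 + $3612.8 = $49431.9.

$49431.9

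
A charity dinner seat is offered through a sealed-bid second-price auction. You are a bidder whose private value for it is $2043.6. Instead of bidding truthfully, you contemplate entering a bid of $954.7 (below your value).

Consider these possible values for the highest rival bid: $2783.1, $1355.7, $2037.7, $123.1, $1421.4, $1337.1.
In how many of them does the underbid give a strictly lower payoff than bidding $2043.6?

4

The deviation hurts exactly when the highest competing bid lies strictly between $954.7 and $2043.6 — underbidding then forfeits a profitable win.
$2783.1: above both → same outcome either way.
$1355.7: inside the interval → strictly worse (loss $687.9).
$2037.7: inside the interval → strictly worse (loss $5.9).
$123.1: below both → same outcome either way.
$1421.4: inside the interval → strictly worse (loss $622.2).
$1337.1: inside the interval → strictly worse (loss $706.5).
Count: 4.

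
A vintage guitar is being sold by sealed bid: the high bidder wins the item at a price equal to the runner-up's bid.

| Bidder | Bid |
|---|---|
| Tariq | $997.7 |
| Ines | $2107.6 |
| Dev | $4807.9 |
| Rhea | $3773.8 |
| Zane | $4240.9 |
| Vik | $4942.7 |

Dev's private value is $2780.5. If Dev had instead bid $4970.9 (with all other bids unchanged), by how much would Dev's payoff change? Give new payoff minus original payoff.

−$2162.2

The highest bid among the other bidders is $4942.7; Dev's bid doesn't change that.
Original bid $4807.9: Dev is not highest (top rival bid is $4942.7); payoff $0.
Alternative bid $4970.9: Dev is highest, pays the top rival bid $4942.7; payoff $2780.5 − $4942.7 = −$2162.2.
Change in payoff = −$2162.2 − ($0) = −$2162.2.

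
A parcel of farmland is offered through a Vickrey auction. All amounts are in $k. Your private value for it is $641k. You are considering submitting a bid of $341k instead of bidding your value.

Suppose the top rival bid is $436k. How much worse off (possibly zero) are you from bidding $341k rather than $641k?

Bidding your value $641k: you win (since $641k > $436k) and pay $436k. Payoff $205k.
Bidding $341k: you lose. Payoff $0k.
The competing bid $436k lies between your shaded bid and your value, so underbidding forfeits an item you could have won at a profitable price.
Loss from deviating = $205k − ($0k) = $205k.

$205k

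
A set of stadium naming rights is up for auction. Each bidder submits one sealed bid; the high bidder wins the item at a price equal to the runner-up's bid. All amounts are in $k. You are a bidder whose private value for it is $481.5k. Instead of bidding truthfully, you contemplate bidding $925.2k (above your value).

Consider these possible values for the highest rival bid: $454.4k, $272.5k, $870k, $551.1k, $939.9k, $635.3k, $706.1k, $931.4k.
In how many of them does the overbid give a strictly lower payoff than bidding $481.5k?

The deviation hurts exactly when the highest competing bid lies strictly between $481.5k and $925.2k — overbidding then wins at a price above your value.
$454.4k: below both → same outcome either way.
$272.5k: below both → same outcome either way.
$870k: inside the interval → strictly worse (loss $388.5k).
$551.1k: inside the interval → strictly worse (loss $69.6k).
$939.9k: above both → same outcome either way.
$635.3k: inside the interval → strictly worse (loss $153.8k).
$706.1k: inside the interval → strictly worse (loss $224.6k).
$931.4k: above both → same outcome either way.
Count: 4.

4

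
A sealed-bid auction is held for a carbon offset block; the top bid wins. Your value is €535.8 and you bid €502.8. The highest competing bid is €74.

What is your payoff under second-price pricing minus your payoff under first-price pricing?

€428.8

You have the highest bid, so you win under either rule.
Second-price: pay €74 → payoff €461.8.
First-price: pay your own bid €502.8 → payoff €33.
Difference = €461.8 − (€33) = €428.8.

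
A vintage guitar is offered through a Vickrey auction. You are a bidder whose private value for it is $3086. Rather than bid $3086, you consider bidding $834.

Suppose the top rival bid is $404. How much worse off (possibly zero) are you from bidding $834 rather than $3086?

Bidding your value $3086: you win (since $3086 > $404) and pay $404. Payoff $2682.
Bidding $834: you win and pay $404. Payoff $3086 − $404 = $2682.
Difference = $2682 − $2682 = $0; both bids lead to the same outcome because the competing bid is below both your value and your alternative bid.

$0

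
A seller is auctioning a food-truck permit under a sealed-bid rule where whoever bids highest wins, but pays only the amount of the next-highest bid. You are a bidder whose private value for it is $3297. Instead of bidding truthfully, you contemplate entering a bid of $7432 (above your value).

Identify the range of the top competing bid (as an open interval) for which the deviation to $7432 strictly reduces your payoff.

If the competing bid is below $3297, both bids win at the same price — no difference.
If it is above $7432, both bids lose — no difference.
If it lies strictly between $3297 and $7432, bidding your value loses (payoff 0) while bidding $7432 wins at a price above your value (payoff negative).
So the deviation strictly hurts on the open interval ($3297, $7432).

($3297, $7432)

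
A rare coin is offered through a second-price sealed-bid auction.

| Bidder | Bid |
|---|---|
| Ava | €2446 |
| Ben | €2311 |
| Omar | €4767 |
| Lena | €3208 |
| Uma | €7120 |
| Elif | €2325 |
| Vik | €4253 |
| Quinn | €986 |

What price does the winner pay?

Highest bid: Uma at €7120, so Uma wins.
Second-highest bid: Omar at €4767 — that is the price the winner pays.

€4767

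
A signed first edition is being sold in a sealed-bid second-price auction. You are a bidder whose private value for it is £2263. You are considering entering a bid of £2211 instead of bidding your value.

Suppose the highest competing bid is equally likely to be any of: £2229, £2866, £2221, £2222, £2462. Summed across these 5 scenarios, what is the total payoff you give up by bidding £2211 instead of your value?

The deviation costs you only when the competing bid falls strictly between £2211 and £2263; elsewhere both bids give the same outcome.
£2229: truthful payoff £34, deviation payoff £0 → loss £34.
£2866: outcomes coincide → loss £0.
£2221: truthful payoff £42, deviation payoff £0 → loss £42.
£2222: truthful payoff £41, deviation payoff £0 → loss £41.
£2462: outcomes coincide → loss £0.
Total loss = £34 + £42 + £41 = £117.

£117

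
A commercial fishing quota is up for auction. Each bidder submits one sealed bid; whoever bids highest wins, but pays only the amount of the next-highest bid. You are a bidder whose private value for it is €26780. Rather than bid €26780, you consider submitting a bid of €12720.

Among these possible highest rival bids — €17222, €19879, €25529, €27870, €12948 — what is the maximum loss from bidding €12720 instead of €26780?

€13832

€17222: truthful gives €9558, deviation gives €0 → loss €9558.
€19879: truthful gives €6901, deviation gives €0 → loss €6901.
€25529: truthful gives €1251, deviation gives €0 → loss €1251.
€27870: same outcome either way → loss €0.
€12948: truthful gives €13832, deviation gives €0 → loss €13832.
Maximum loss: €13832.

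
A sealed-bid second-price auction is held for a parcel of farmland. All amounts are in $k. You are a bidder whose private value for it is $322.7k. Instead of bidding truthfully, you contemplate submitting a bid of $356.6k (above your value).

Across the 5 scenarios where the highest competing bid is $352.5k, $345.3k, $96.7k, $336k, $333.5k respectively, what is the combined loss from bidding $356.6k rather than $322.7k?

The deviation costs you only when the competing bid falls strictly between $322.7k and $356.6k; elsewhere both bids give the same outcome.
$352.5k: truthful payoff $0k, deviation payoff −$29.8k → loss $29.8k.
$345.3k: truthful payoff $0k, deviation payoff −$22.6k → loss $22.6k.
$96.7k: outcomes coincide → loss $0k.
$336k: truthful payoff $0k, deviation payoff −$13.3k → loss $13.3k.
$333.5k: truthful payoff $0k, deviation payoff −$10.8k → loss $10.8k.
Total loss = $29.8k + $22.6k + $13.3k + $10.8k = $76.5k.

$76.5k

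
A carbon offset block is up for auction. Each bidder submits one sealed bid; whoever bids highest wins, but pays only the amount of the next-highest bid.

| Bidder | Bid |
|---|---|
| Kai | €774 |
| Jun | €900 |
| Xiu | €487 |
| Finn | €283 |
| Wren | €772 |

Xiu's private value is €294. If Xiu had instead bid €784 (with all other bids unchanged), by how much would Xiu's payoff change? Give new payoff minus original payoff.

The highest bid among the other bidders is €900; Xiu's bid doesn't change that.
Original bid €487: Xiu is not highest (top rival bid is €900); payoff €0.
Alternative bid €784: Xiu is not highest (top rival bid is €900); payoff €0.
Change in payoff = €0 − (€0) = €0.

€0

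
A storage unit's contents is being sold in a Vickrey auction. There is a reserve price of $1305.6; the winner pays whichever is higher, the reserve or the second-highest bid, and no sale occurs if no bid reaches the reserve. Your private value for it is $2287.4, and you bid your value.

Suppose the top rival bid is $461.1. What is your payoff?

Your bid $2287.4 is the highest and exceeds the reserve.
Price = max(second-highest bid, reserve) = max($461.1, $1305.6) = $1305.6.
Payoff = $2287.4 − $1305.6 = $981.8.

$981.8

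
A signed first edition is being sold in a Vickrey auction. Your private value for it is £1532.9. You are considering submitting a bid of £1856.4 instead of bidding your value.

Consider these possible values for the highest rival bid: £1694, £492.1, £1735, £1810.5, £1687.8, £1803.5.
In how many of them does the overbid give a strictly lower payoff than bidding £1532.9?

5

The deviation hurts exactly when the highest competing bid lies strictly between £1532.9 and £1856.4 — overbidding then wins at a price above your value.
£1694: inside the interval → strictly worse (loss £161.1).
£492.1: below both → same outcome either way.
£1735: inside the interval → strictly worse (loss £202.1).
£1810.5: inside the interval → strictly worse (loss £277.6).
£1687.8: inside the interval → strictly worse (loss £154.9).
£1803.5: inside the interval → strictly worse (loss £270.6).
Count: 5.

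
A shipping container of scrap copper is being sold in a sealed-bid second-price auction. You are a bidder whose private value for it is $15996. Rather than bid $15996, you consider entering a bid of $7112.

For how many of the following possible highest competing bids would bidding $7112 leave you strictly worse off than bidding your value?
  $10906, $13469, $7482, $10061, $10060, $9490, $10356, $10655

The deviation hurts exactly when the highest competing bid lies strictly between $7112 and $15996 — underbidding then forfeits a profitable win.
$10906: inside the interval → strictly worse (loss $5090).
$13469: inside the interval → strictly worse (loss $2527).
$7482: inside the interval → strictly worse (loss $8514).
$10061: inside the interval → strictly worse (loss $5935).
$10060: inside the interval → strictly worse (loss $5936).
$9490: inside the interval → strictly worse (loss $6506).
$10356: inside the interval → strictly worse (loss $5640).
$10655: inside the interval → strictly worse (loss $5341).
Count: 8.

8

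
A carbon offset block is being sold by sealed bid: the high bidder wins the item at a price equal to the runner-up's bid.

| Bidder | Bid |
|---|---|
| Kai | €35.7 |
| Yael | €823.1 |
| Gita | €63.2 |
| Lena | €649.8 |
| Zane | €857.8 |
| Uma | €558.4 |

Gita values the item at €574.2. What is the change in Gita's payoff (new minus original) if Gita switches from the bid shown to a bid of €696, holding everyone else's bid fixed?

The highest bid among the other bidders is €857.8; Gita's bid doesn't change that.
Original bid €63.2: Gita is not highest (top rival bid is €857.8); payoff €0.
Alternative bid €696: Gita is not highest (top rival bid is €857.8); payoff €0.
Change in payoff = €0 − (€0) = €0.

€0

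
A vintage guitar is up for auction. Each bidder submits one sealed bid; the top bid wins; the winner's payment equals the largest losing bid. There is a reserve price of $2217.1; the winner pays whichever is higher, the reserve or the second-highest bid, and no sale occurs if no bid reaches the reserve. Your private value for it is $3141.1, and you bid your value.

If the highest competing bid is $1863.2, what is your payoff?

$924

Your bid $3141.1 is the highest and exceeds the reserve.
Price = max(second-highest bid, reserve) = max($1863.2, $2217.1) = $2217.1.
Payoff = $3141.1 − $2217.1 = $924.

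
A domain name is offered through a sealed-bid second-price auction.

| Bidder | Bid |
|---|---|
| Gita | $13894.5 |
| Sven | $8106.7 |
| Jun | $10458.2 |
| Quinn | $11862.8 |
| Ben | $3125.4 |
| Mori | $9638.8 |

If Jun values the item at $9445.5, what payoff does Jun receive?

Highest bid: Gita at $13894.5, so Gita wins.
Second-highest bid: Quinn at $11862.8 — that is the price the winner pays.
Jun did not win, so Jun pays nothing and receives nothing: payoff $0.

$0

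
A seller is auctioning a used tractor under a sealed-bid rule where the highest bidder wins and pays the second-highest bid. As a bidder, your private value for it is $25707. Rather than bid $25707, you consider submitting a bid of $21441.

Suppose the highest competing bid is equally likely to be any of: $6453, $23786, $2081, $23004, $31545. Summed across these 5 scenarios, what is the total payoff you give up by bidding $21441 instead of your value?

The deviation costs you only when the competing bid falls strictly between $21441 and $25707; elsewhere both bids give the same outcome.
$6453: outcomes coincide → loss $0.
$23786: truthful payoff $1921, deviation payoff $0 → loss $1921.
$2081: outcomes coincide → loss $0.
$23004: truthful payoff $2703, deviation payoff $0 → loss $2703.
$31545: outcomes coincide → loss $0.
Total loss = $1921 + $2703 = $4624.

$4624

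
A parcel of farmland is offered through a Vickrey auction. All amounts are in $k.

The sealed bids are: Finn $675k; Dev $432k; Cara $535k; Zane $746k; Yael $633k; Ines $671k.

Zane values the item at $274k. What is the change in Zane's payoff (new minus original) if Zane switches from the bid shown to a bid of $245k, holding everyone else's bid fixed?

The highest bid among the other bidders is $675k; Zane's bid doesn't change that.
Original bid $746k: Zane is highest, pays the top rival bid $675k; payoff $274k − $675k = −$401k.
Alternative bid $245k: Zane is not highest (top rival bid is $675k); payoff $0k.
Change in payoff = $0k − (−$401k) = $401k.

$401k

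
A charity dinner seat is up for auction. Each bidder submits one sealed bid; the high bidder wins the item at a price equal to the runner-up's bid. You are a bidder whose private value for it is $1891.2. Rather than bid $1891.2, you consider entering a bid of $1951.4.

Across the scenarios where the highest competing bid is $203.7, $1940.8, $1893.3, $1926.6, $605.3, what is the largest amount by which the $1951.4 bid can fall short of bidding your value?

$203.7: same outcome either way → loss $0.
$1940.8: truthful gives $0, deviation gives −$49.6 → loss $49.6.
$1893.3: truthful gives $0, deviation gives −$2.1 → loss $2.1.
$1926.6: truthful gives $0, deviation gives −$35.4 → loss $35.4.
$605.3: same outcome either way → loss $0.
Maximum loss: $49.6.

$49.6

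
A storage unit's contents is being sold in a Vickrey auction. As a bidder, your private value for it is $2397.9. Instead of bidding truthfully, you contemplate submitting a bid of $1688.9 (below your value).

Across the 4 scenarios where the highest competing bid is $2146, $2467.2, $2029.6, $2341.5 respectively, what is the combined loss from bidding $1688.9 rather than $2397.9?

The deviation costs you only when the competing bid falls strictly between $1688.9 and $2397.9; elsewhere both bids give the same outcome.
$2146: truthful payoff $251.9, deviation payoff $0 → loss $251.9.
$2467.2: outcomes coincide → loss $0.
$2029.6: truthful payoff $368.3, deviation payoff $0 → loss $368.3.
$2341.5: truthful payoff $56.4, deviation payoff $0 → loss $56.4.
Total loss = $251.9 + $368.3 + $56.4 = $676.6.

$676.6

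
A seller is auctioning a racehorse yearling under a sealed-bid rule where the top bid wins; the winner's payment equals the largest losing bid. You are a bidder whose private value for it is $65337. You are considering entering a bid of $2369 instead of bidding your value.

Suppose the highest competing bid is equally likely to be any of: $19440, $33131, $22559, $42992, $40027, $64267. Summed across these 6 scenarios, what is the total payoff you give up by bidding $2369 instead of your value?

$169606

The deviation costs you only when the competing bid falls strictly between $2369 and $65337; elsewhere both bids give the same outcome.
$19440: truthful payoff $45897, deviation payoff $0 → loss $45897.
$33131: truthful payoff $32206, deviation payoff $0 → loss $32206.
$22559: truthful payoff $42778, deviation payoff $0 → loss $42778.
$42992: truthful payoff $22345, deviation payoff $0 → loss $22345.
$40027: truthful payoff $25310, deviation payoff $0 → loss $25310.
$64267: truthful payoff $1070, deviation payoff $0 → loss $1070.
Total loss = $45897 + $32206 + $42778 + $22345 + $25310 + $1070 = $169606.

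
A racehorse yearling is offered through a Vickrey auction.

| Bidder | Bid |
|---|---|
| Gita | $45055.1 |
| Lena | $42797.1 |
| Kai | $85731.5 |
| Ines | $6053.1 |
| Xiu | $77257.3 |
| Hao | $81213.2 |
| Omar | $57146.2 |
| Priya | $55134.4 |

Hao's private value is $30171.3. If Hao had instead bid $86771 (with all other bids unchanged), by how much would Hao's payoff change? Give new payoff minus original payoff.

−$55560.2

The highest bid among the other bidders is $85731.5; Hao's bid doesn't change that.
Original bid $81213.2: Hao is not highest (top rival bid is $85731.5); payoff $0.
Alternative bid $86771: Hao is highest, pays the top rival bid $85731.5; payoff $30171.3 − $85731.5 = −$55560.2.
Change in payoff = −$55560.2 − ($0) = −$55560.2.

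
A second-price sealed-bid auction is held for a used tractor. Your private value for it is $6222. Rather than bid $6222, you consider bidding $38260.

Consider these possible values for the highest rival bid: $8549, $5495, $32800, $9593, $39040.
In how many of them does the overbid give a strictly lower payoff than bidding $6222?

The deviation hurts exactly when the highest competing bid lies strictly between $6222 and $38260 — overbidding then wins at a price above your value.
$8549: inside the interval → strictly worse (loss $2327).
$5495: below both → same outcome either way.
$32800: inside the interval → strictly worse (loss $26578).
$9593: inside the interval → strictly worse (loss $3371).
$39040: above both → same outcome either way.
Count: 3.

3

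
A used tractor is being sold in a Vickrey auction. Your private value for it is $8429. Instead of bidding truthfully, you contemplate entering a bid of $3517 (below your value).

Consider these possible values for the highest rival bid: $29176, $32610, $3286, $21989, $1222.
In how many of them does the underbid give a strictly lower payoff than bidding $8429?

0

The deviation hurts exactly when the highest competing bid lies strictly between $3517 and $8429 — underbidding then forfeits a profitable win.
$29176: above both → same outcome either way.
$32610: above both → same outcome either way.
$3286: below both → same outcome either way.
$21989: above both → same outcome either way.
$1222: below both → same outcome either way.
Count: 0.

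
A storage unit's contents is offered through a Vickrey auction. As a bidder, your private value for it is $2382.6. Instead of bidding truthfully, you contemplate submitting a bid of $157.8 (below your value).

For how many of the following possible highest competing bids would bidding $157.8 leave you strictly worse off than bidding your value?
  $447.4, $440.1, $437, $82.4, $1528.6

The deviation hurts exactly when the highest competing bid lies strictly between $157.8 and $2382.6 — underbidding then forfeits a profitable win.
$447.4: inside the interval → strictly worse (loss $1935.2).
$440.1: inside the interval → strictly worse (loss $1942.5).
$437: inside the interval → strictly worse (loss $1945.6).
$82.4: below both → same outcome either way.
$1528.6: inside the interval → strictly worse (loss $854).
Count: 4.

4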